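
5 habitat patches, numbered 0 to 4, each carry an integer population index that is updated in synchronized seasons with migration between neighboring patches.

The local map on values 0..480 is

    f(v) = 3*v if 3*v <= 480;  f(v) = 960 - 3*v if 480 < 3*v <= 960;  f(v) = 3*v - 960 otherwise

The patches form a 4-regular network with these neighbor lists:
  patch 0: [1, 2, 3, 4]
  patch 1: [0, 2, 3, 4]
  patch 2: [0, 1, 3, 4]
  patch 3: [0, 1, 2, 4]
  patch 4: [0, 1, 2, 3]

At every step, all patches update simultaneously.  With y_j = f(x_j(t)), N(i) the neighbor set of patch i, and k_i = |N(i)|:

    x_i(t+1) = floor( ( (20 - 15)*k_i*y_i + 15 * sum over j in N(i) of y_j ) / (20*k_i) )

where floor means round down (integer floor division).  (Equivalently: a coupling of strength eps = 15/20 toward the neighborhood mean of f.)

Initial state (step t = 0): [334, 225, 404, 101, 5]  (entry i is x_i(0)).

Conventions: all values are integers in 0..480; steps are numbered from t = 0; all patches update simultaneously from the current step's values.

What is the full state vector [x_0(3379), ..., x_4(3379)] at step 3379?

Answer: [120, 120, 120, 120, 120]
Key observation: The state at step 5, [120, 120, 120, 120, 120], reappears at step 7: the system is in a cycle of period 2 from step 5 on.  Therefore the state at step 3379 equals the state at step 5 + ((3379 - 5) mod 2) = 5, which is [120, 120, 120, 120, 120].

Derivation:
t=0: [334, 225, 404, 101, 5]
t=1: [170, 186, 183, 187, 169]
t=2: [424, 421, 422, 421, 424]
t=3: [307, 306, 307, 306, 307]
t=4: [40, 40, 40, 40, 40]
t=5: [120, 120, 120, 120, 120]
t=6: [360, 360, 360, 360, 360]
t=7: [120, 120, 120, 120, 120]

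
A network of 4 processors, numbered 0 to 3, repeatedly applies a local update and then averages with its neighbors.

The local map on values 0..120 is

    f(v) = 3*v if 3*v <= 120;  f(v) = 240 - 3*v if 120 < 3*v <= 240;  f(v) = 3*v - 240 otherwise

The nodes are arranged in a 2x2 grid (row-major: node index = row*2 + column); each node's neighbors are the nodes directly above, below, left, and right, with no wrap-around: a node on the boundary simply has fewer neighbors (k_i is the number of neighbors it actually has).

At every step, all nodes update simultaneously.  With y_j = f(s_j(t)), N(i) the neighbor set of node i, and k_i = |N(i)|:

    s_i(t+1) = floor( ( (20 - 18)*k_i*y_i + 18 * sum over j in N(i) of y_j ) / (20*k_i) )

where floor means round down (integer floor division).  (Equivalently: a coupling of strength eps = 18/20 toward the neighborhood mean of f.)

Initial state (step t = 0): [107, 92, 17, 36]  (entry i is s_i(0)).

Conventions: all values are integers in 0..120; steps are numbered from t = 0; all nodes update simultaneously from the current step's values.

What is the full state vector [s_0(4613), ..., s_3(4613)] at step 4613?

Answer: [108, 108, 108, 108]
Key observation: The state at step 25, [108, 108, 108, 108], reappears at step 29: the system is in a cycle of period 4 from step 25 on.  Therefore the state at step 4613 equals the state at step 25 + ((4613 - 25) mod 4) = 25, which is [108, 108, 108, 108].

Derivation:
t=0: [107, 92, 17, 36]
t=1: [47, 88, 90, 49]
t=2: [34, 88, 89, 33]
t=3: [33, 92, 93, 32]
t=4: [43, 91, 91, 43]
t=5: [40, 103, 103, 40]
t=6: [74, 114, 114, 74]
t=7: [93, 26, 26, 93]
t=8: [74, 42, 42, 74]
t=9: [104, 27, 27, 104]
t=10: [80, 72, 72, 80]
t=11: [21, 2, 2, 21]
t=12: [11, 57, 57, 11]
t=13: [65, 36, 36, 65]
t=14: [101, 51, 51, 101]
t=15: [84, 65, 65, 84]
t=16: [41, 15, 15, 41]
t=17: [52, 109, 109, 52]
t=18: [86, 84, 84, 86]
t=19: [12, 17, 17, 12]
t=20: [49, 37, 37, 49]
t=21: [109, 94, 94, 109]
t=22: [46, 82, 82, 46]
t=23: [15, 92, 92, 15]
t=24: [36, 44, 44, 36]
t=25: [108, 108, 108, 108]
t=26: [84, 84, 84, 84]
t=27: [12, 12, 12, 12]
t=28: [36, 36, 36, 36]
t=29: [108, 108, 108, 108]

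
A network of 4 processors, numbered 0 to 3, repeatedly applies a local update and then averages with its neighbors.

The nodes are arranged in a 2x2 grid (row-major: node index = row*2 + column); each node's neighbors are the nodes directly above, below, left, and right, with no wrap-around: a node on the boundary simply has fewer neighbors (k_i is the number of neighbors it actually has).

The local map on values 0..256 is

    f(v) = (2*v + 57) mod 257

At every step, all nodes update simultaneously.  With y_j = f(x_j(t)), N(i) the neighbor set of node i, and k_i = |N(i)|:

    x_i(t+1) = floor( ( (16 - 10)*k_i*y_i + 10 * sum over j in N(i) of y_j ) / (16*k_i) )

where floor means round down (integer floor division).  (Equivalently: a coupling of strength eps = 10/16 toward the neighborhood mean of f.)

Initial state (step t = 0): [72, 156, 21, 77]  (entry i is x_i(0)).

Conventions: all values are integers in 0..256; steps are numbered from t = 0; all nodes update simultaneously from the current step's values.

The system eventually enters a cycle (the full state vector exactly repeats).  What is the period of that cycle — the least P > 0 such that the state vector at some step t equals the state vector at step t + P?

Simulating step by step:
t=0: [72, 156, 21, 77]
t=1: [141, 170, 165, 145]
t=2: [115, 106, 102, 118]
t=3: [16, 25, 22, 18]
t=4: [98, 97, 94, 99]
t=5: [249, 252, 250, 250]
t=6: [43, 43, 42, 44]
t=7: [142, 143, 142, 143]
t=8: [84, 85, 84, 85]
t=9: [225, 226, 225, 226]
t=10: [250, 251, 250, 251]
t=11: [43, 44, 43, 44]
t=12: [143, 144, 143, 144]
t=13: [86, 87, 86, 87]
t=14: [229, 230, 229, 230]
t=15: [1, 2, 1, 2]
t=16: [59, 60, 59, 60]
t=17: [175, 176, 175, 176]
t=18: [150, 151, 150, 151]
t=19: [100, 101, 100, 101]
t=20: [0, 1, 0, 1]
t=21: [57, 58, 57, 58]
t=22: [171, 172, 171, 172]
t=23: [142, 143, 142, 143]

Answer: 16
Key observation: The state at step 7, [142, 143, 142, 143], reappears at step 23 — and no state repeats earlier — so the cycle the system enters has period 16.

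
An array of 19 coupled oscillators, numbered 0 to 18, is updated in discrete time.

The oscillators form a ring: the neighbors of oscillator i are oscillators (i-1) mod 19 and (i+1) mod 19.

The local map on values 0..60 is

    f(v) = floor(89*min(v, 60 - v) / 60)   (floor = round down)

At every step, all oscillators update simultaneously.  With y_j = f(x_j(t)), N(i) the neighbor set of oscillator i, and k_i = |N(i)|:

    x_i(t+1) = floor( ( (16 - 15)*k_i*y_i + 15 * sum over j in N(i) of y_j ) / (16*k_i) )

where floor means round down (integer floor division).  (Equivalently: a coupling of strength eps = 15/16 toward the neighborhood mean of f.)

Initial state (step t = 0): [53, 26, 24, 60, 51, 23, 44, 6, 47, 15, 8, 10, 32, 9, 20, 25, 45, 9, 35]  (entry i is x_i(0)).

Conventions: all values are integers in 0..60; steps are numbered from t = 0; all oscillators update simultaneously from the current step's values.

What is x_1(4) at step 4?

Answer: x_1(4) = 32

Derivation:
t=0: [53, 26, 24, 60, 51, 23, 44, 6, 47, 15, 8, 10, 32, 9, 20, 25, 45, 9, 35]
t=1: [35, 23, 20, 22, 16, 19, 21, 20, 15, 15, 17, 25, 15, 33, 25, 26, 24, 28, 13]
t=2: [27, 33, 32, 26, 29, 27, 28, 26, 25, 23, 29, 24, 37, 30, 38, 36, 39, 27, 37]
t=3: [37, 40, 39, 41, 39, 41, 39, 38, 36, 39, 35, 38, 39, 33, 39, 31, 37, 32, 39]
t=4: [30, 32, 28, 30, 28, 30, 30, 32, 31, 35, 31, 33, 35, 31, 40, 33, 41, 33, 37]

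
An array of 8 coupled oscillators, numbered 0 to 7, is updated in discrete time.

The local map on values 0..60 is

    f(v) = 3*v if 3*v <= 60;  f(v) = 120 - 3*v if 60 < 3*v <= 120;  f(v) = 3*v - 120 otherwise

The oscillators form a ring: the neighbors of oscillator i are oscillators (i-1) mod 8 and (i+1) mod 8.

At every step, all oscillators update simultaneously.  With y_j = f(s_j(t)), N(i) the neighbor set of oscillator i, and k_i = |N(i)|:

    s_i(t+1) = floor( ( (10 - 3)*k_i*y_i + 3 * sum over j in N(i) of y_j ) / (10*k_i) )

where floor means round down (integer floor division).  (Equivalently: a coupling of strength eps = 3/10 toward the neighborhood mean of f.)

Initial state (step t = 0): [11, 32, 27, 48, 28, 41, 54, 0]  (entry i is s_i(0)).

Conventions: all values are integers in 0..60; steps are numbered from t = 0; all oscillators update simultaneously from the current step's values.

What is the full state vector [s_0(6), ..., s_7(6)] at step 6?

Answer: [13, 33, 23, 48, 40, 27, 48, 37]

Derivation:
t=0: [11, 32, 27, 48, 28, 41, 54, 0]
t=1: [26, 27, 34, 28, 29, 13, 29, 11]
t=2: [40, 36, 23, 32, 34, 37, 33, 34]
t=3: [4, 16, 41, 27, 17, 12, 18, 15]
t=4: [22, 35, 15, 35, 46, 40, 49, 41]
t=5: [40, 25, 36, 19, 14, 6, 19, 14]
t=6: [13, 33, 23, 48, 40, 27, 48, 37]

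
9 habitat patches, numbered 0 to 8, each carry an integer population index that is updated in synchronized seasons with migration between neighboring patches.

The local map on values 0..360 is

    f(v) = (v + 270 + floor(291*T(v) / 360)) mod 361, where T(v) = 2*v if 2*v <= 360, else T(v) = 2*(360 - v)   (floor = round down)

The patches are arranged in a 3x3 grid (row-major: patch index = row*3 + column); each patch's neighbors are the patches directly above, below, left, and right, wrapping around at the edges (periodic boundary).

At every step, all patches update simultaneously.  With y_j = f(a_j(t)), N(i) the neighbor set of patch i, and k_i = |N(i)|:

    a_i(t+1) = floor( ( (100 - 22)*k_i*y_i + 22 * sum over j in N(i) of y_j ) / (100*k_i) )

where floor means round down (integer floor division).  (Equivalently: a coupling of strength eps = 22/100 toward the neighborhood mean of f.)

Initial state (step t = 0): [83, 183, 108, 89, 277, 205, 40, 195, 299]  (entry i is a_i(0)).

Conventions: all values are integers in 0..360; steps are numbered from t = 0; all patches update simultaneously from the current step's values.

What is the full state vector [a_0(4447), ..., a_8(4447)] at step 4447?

Simulating step by step:
t=0: [83, 183, 108, 89, 277, 205, 40, 195, 299]
t=1: [118, 48, 173, 135, 258, 55, 42, 43, 250]
t=2: [186, 57, 35, 238, 278, 91, 60, 55, 267]
t=3: [37, 66, 30, 298, 281, 169, 92, 82, 268]
t=4: [52, 106, 313, 284, 294, 345, 158, 143, 306]
t=5: [96, 196, 276, 298, 299, 284, 303, 282, 300]
t=6: [176, 67, 293, 299, 290, 313, 297, 298, 307]
t=7: [61, 117, 279, 289, 298, 299, 290, 294, 301]
t=8: [116, 222, 297, 297, 302, 306, 298, 303, 306]
t=9: [235, 338, 303, 301, 306, 302, 301, 306, 302]
t=10: [335, 288, 305, 307, 301, 303, 307, 301, 303]
t=11: [288, 309, 301, 300, 305, 303, 300, 305, 303]
t=12: [311, 301, 305, 306, 302, 304, 306, 302, 304]
t=13: [299, 304, 302, 302, 303, 302, 302, 303, 302]
t=14: [305, 303, 304, 304, 303, 304, 304, 303, 304]
t=15: [302, 303, 303, 303, 303, 303, 303, 303, 303]
t=16: [304, 304, 304, 304, 304, 304, 304, 304, 304]
t=17: [303, 303, 303, 303, 303, 303, 303, 303, 303]
t=18: [304, 304, 304, 304, 304, 304, 304, 304, 304]

Answer: [303, 303, 303, 303, 303, 303, 303, 303, 303]
Key observation: The state at step 16, [304, 304, 304, 304, 304, 304, 304, 304, 304], reappears at step 18: the system is in a cycle of period 2 from step 16 on.  Therefore the state at step 4447 equals the state at step 16 + ((4447 - 16) mod 2) = 17, which is [303, 303, 303, 303, 303, 303, 303, 303, 303].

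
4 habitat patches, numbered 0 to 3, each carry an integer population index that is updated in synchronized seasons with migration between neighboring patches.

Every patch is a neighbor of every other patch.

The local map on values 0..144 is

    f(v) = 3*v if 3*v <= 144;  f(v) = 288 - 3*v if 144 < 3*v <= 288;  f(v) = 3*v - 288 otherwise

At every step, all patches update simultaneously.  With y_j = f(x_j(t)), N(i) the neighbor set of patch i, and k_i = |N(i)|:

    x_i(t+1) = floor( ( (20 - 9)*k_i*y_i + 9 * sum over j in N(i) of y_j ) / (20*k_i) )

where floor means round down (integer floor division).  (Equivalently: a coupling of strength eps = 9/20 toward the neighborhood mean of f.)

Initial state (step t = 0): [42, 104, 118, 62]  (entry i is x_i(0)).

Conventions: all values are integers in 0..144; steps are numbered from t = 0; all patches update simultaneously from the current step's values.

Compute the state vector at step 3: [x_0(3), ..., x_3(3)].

Answer: [99, 80, 104, 108]

Derivation:
t=0: [42, 104, 118, 62]
t=1: [98, 57, 74, 88]
t=2: [34, 78, 58, 41]
t=3: [99, 80, 104, 108]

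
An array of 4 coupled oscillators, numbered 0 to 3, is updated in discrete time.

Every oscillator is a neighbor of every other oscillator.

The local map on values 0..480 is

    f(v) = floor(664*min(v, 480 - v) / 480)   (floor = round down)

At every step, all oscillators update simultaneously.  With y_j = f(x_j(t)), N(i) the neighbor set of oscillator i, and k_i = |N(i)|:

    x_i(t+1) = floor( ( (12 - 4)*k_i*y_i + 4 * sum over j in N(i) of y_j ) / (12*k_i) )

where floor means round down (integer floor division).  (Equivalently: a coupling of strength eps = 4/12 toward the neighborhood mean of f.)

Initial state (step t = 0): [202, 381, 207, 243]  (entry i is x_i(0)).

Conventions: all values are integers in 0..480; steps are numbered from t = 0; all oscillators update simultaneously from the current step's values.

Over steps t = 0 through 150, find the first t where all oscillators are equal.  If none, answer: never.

Simulating step by step:
t=0: [202, 381, 207, 243]  (not all equal)
t=1: [269, 189, 273, 295]  (not all equal)
t=2: [283, 266, 280, 263]  (not all equal)
t=3: [278, 291, 280, 293]  (not all equal)
t=4: [274, 264, 272, 262]  (not all equal)
t=5: [287, 295, 289, 297]  (not all equal)
t=6: [263, 257, 262, 255]  (not all equal)
t=7: [302, 306, 302, 308]  (not all equal)
t=8: [244, 241, 244, 239]  (not all equal)
t=9: [326, 329, 326, 329]  (not all equal)
t=10: [211, 209, 211, 209]  (not all equal)
t=11: [290, 289, 290, 289]  (not all equal)
t=12: [262, 263, 262, 263]  (not all equal)
t=13: [300, 300, 300, 300]  (all equal)

Answer: 13
Key observation: Synchronization is absorbing here: once all oscillators are equal they stay equal, and step 13 is the first all-equal step.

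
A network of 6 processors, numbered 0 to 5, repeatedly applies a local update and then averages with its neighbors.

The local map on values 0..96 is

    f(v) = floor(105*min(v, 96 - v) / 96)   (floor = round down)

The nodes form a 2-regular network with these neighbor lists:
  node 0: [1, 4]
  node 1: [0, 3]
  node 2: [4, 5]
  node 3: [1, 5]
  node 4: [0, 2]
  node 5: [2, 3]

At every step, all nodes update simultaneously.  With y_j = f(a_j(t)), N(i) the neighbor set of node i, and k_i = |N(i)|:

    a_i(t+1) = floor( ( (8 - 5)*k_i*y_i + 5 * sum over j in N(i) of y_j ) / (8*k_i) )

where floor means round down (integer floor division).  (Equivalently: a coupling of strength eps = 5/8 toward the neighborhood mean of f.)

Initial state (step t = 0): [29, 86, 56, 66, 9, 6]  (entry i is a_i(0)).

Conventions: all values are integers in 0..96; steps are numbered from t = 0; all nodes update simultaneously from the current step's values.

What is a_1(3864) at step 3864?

Answer: a_1(3864) = 51
Key observation: The state at step 13, [49, 49, 49, 49, 49, 49], reappears at step 15: the system is in a cycle of period 2 from step 13 on.  Therefore the state at step 3864 equals the state at step 13 + ((3864 - 13) mod 2) = 14, which is [51, 51, 51, 51, 51, 51].

Derivation:
t=0: [29, 86, 56, 66, 9, 6]
t=1: [17, 23, 20, 17, 26, 25]
t=2: [23, 20, 25, 23, 22, 22]
t=3: [23, 23, 25, 23, 25, 25]
t=4: [25, 25, 27, 25, 26, 26]
t=5: [27, 27, 28, 27, 28, 28]
t=6: [29, 29, 30, 29, 29, 29]
t=7: [31, 31, 31, 31, 31, 31]
t=8: [33, 33, 33, 33, 33, 33]
t=9: [36, 36, 36, 36, 36, 36]
t=10: [39, 39, 39, 39, 39, 39]
t=11: [42, 42, 42, 42, 42, 42]
t=12: [45, 45, 45, 45, 45, 45]
t=13: [49, 49, 49, 49, 49, 49]
t=14: [51, 51, 51, 51, 51, 51]
t=15: [49, 49, 49, 49, 49, 49]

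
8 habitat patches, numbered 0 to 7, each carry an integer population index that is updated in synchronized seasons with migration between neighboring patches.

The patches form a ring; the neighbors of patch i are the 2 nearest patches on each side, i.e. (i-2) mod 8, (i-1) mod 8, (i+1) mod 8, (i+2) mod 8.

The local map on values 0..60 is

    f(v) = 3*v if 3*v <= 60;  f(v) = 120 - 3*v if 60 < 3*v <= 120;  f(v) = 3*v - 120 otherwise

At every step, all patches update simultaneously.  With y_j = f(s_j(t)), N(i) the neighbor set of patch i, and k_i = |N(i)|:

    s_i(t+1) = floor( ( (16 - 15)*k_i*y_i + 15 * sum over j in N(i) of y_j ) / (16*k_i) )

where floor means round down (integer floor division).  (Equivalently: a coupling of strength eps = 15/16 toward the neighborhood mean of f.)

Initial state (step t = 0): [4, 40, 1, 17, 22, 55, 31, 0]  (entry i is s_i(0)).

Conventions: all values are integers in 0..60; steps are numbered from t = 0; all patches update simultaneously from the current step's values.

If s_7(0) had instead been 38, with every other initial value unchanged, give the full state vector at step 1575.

Answer: [9, 9, 9, 9, 9, 9, 9, 9]
Key observation: The state at step 23, [9, 9, 9, 9, 9, 9, 9, 9], reappears at step 27: the system is in a cycle of period 4 from step 23 on.  Therefore the state at step 1575 equals the state at step 23 + ((1575 - 23) mod 4) = 23, which is [9, 9, 9, 9, 9, 9, 9, 9].

Derivation:
t=0: [4, 40, 1, 17, 22, 55, 31, 38]
t=1: [9, 16, 27, 27, 32, 35, 29, 20]
t=2: [43, 41, 34, 31, 31, 37, 31, 32]
t=3: [17, 18, 16, 15, 20, 25, 17, 12]
t=4: [47, 45, 52, 51, 48, 47, 48, 49]
t=5: [25, 28, 24, 24, 28, 26, 23, 20]
t=6: [48, 49, 41, 40, 46, 48, 46, 44]
t=7: [15, 10, 16, 16, 11, 12, 19, 22]
t=8: [47, 47, 39, 37, 46, 47, 42, 42]
t=9: [9, 10, 16, 15, 10, 10, 15, 16]
t=10: [41, 41, 33, 35, 41, 41, 34, 33]
t=11: [14, 14, 6, 7, 13, 13, 8, 7]
t=12: [27, 26, 34, 33, 26, 27, 34, 35]
t=13: [24, 24, 34, 34, 25, 24, 32, 33]
t=14: [29, 27, 38, 38, 28, 28, 39, 40]
t=15: [13, 12, 27, 27, 14, 12, 24, 26]
t=16: [41, 39, 39, 38, 40, 42, 40, 39]
t=17: [2, 3, 3, 3, 3, 2, 2, 3]
t=18: [8, 8, 8, 8, 7, 8, 7, 6]
t=19: [21, 22, 23, 23, 23, 21, 21, 22]
t=20: [54, 53, 53, 53, 53, 53, 54, 56]
t=21: [42, 41, 39, 39, 39, 41, 42, 40]
t=22: [3, 3, 3, 3, 3, 3, 3, 4]
t=23: [9, 9, 9, 9, 9, 9, 9, 9]
t=24: [27, 27, 27, 27, 27, 27, 27, 27]
t=25: [39, 39, 39, 39, 39, 39, 39, 39]
t=26: [3, 3, 3, 3, 3, 3, 3, 3]
t=27: [9, 9, 9, 9, 9, 9, 9, 9]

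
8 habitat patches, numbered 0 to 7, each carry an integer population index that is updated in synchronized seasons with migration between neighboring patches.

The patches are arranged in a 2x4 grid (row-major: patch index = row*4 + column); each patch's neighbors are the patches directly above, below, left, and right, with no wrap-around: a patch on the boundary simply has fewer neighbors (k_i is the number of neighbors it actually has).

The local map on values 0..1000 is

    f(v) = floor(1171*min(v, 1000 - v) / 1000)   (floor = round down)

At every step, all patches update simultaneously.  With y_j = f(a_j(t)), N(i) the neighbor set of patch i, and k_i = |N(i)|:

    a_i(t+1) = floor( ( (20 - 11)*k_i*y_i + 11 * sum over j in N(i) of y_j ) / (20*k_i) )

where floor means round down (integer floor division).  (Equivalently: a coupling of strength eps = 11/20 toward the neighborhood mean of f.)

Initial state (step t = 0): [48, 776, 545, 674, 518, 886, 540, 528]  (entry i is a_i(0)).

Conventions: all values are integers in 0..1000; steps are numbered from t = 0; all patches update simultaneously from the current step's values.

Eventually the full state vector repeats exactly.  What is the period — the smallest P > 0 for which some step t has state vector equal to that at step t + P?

Simulating step by step:
t=0: [48, 776, 545, 674, 518, 886, 540, 528]
t=1: [252, 250, 455, 469, 305, 309, 465, 501]
t=2: [311, 349, 493, 553, 341, 381, 515, 563]
t=3: [385, 437, 534, 534, 402, 452, 536, 529]
t=4: [472, 509, 538, 546, 480, 517, 542, 547]
t=5: [560, 562, 544, 533, 560, 560, 541, 531]
t=6: [514, 516, 532, 543, 515, 518, 534, 544]
t=7: [567, 562, 548, 538, 566, 561, 546, 536]
t=8: [508, 514, 528, 538, 509, 515, 529, 539]
t=9: [573, 566, 552, 543, 572, 565, 551, 542]
t=10: [502, 509, 523, 532, 502, 510, 523, 532]
t=11: [580, 572, 559, 550, 580, 572, 558, 550]
t=12: [493, 501, 515, 523, 493, 502, 515, 523]
t=13: [578, 579, 568, 560, 578, 579, 568, 560]
t=14: [493, 494, 504, 512, 493, 494, 504, 512]
t=15: [577, 578, 577, 573, 577, 578, 577, 573]
t=16: [494, 494, 495, 498, 494, 494, 495, 498]
t=17: [578, 578, 579, 581, 578, 578, 579, 581]
t=18: [494, 493, 492, 490, 494, 493, 492, 490]
t=19: [577, 577, 575, 573, 577, 577, 575, 573]
t=20: [495, 495, 497, 499, 495, 495, 497, 499]
t=21: [579, 579, 581, 583, 579, 579, 581, 583]
t=22: [492, 491, 490, 488, 492, 491, 490, 488]
t=23: [575, 574, 572, 571, 575, 574, 572, 571]
t=24: [497, 498, 500, 501, 497, 498, 500, 501]
t=25: [581, 583, 584, 584, 581, 583, 584, 584]
t=26: [489, 488, 487, 487, 489, 488, 487, 487]
t=27: [571, 571, 570, 570, 571, 571, 570, 570]
t=28: [502, 502, 502, 503, 502, 502, 502, 503]
t=29: [583, 583, 582, 581, 583, 583, 582, 581]
t=30: [488, 488, 489, 489, 488, 488, 489, 489]
t=31: [571, 571, 571, 572, 571, 571, 571, 572]
t=32: [502, 502, 501, 501, 502, 502, 501, 501]
t=33: [583, 583, 583, 584, 583, 583, 583, 584]
t=34: [488, 488, 487, 487, 488, 488, 487, 487]
t=35: [571, 570, 570, 570, 571, 570, 570, 570]
t=36: [502, 502, 503, 503, 502, 502, 503, 503]
t=37: [583, 582, 581, 581, 583, 582, 581, 581]
t=38: [488, 489, 489, 490, 488, 489, 489, 490]
t=39: [571, 571, 572, 572, 571, 571, 572, 572]
t=40: [502, 501, 501, 501, 502, 501, 501, 501]
t=41: [583, 583, 584, 584, 583, 583, 584, 584]
t=42: [488, 487, 487, 487, 488, 487, 487, 487]
t=43: [570, 570, 570, 570, 570, 570, 570, 570]
t=44: [503, 503, 503, 503, 503, 503, 503, 503]
t=45: [581, 581, 581, 581, 581, 581, 581, 581]
t=46: [490, 490, 490, 490, 490, 490, 490, 490]
t=47: [573, 573, 573, 573, 573, 573, 573, 573]
t=48: [500, 500, 500, 500, 500, 500, 500, 500]
t=49: [585, 585, 585, 585, 585, 585, 585, 585]
t=50: [485, 485, 485, 485, 485, 485, 485, 485]
t=51: [567, 567, 567, 567, 567, 567, 567, 567]
t=52: [507, 507, 507, 507, 507, 507, 507, 507]
t=53: [577, 577, 577, 577, 577, 577, 577, 577]
t=54: [495, 495, 495, 495, 495, 495, 495, 495]
t=55: [579, 579, 579, 579, 579, 579, 579, 579]
t=56: [492, 492, 492, 492, 492, 492, 492, 492]
t=57: [576, 576, 576, 576, 576, 576, 576, 576]
t=58: [496, 496, 496, 496, 496, 496, 496, 496]
t=59: [580, 580, 580, 580, 580, 580, 580, 580]
t=60: [491, 491, 491, 491, 491, 491, 491, 491]
t=61: [574, 574, 574, 574, 574, 574, 574, 574]
t=62: [498, 498, 498, 498, 498, 498, 498, 498]
t=63: [583, 583, 583, 583, 583, 583, 583, 583]
t=64: [488, 488, 488, 488, 488, 488, 488, 488]
t=65: [571, 571, 571, 571, 571, 571, 571, 571]
t=66: [502, 502, 502, 502, 502, 502, 502, 502]
t=67: [583, 583, 583, 583, 583, 583, 583, 583]

Answer: 4
Key observation: The state at step 63, [583, 583, 583, 583, 583, 583, 583, 583], reappears at step 67 — and no state repeats earlier — so the cycle the system enters has period 4.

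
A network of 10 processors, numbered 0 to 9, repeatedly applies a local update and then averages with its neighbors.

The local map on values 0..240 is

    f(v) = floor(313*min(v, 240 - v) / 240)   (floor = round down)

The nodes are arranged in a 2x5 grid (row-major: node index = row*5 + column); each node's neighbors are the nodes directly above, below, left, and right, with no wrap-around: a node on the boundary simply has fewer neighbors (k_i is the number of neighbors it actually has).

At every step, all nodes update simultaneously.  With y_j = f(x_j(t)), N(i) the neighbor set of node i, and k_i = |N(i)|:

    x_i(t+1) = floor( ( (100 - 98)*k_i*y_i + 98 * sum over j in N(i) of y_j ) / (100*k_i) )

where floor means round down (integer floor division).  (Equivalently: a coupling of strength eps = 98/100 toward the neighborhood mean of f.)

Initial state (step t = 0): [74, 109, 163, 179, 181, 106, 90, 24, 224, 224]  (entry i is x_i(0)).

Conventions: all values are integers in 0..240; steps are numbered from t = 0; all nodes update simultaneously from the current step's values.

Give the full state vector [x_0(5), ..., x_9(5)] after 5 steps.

Simulating step by step:
t=0: [74, 109, 163, 179, 181, 106, 90, 24, 224, 224]
t=1: [139, 105, 84, 65, 50, 107, 103, 78, 42, 47]
t=2: [137, 124, 107, 76, 72, 132, 125, 99, 81, 59]
t=3: [145, 140, 126, 112, 87, 141, 140, 130, 101, 98]
t=4: [129, 133, 139, 130, 136, 126, 133, 136, 138, 122]
t=5: [143, 138, 138, 133, 147, 141, 140, 134, 143, 134]

Answer: [143, 138, 138, 133, 147, 141, 140, 134, 143, 134]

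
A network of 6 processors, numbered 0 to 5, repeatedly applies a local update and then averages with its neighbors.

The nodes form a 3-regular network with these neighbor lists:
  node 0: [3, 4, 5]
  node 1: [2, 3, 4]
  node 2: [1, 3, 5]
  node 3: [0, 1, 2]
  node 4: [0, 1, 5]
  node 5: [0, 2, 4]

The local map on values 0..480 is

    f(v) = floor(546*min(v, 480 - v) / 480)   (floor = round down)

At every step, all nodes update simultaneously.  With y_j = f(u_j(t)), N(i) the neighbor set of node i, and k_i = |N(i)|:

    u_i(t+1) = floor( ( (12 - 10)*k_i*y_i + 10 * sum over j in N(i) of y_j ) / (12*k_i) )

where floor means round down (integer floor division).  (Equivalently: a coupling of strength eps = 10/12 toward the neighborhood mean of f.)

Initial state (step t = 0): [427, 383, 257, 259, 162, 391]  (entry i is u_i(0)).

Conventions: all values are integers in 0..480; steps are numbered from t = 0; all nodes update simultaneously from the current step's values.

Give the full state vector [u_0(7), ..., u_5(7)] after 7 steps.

Simulating step by step:
t=0: [427, 383, 257, 259, 162, 391]
t=1: [158, 209, 170, 159, 105, 154]
t=2: [161, 176, 196, 199, 184, 165]
t=3: [203, 215, 207, 205, 193, 201]
t=4: [227, 231, 235, 235, 231, 228]
t=5: [261, 264, 263, 263, 260, 261]
t=6: [248, 246, 246, 246, 248, 248]
t=7: [263, 265, 265, 265, 263, 263]

Answer: [263, 265, 265, 265, 263, 263]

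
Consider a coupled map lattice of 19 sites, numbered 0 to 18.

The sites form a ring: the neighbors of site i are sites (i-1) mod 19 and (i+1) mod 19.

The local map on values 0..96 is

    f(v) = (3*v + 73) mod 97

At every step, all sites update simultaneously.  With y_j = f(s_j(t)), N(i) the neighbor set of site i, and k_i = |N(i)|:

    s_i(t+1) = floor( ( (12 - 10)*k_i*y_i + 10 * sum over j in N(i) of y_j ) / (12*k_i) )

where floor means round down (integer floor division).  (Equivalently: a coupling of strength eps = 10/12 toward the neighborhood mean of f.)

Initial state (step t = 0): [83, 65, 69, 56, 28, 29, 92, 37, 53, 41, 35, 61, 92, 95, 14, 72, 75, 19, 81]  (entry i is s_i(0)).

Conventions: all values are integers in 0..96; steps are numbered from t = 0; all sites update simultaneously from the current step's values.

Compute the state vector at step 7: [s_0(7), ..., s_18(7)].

Answer: [41, 65, 50, 61, 61, 49, 50, 53, 50, 63, 53, 42, 26, 28, 12, 35, 17, 43, 42]

Derivation:
t=0: [83, 65, 69, 56, 28, 29, 92, 37, 53, 41, 35, 61, 92, 95, 14, 72, 75, 19, 81]
t=1: [46, 61, 64, 68, 55, 59, 72, 54, 43, 49, 40, 68, 63, 42, 70, 26, 54, 18, 30]
t=2: [56, 47, 72, 61, 65, 67, 56, 49, 29, 47, 61, 82, 48, 66, 39, 63, 41, 49, 30]
t=3: [43, 62, 50, 80, 71, 63, 52, 50, 29, 55, 30, 40, 47, 61, 75, 50, 39, 32, 41]
t=4: [29, 26, 41, 54, 52, 64, 46, 45, 40, 61, 69, 51, 69, 21, 39, 46, 57, 51, 33]
t=5: [64, 36, 39, 22, 52, 33, 38, 49, 47, 86, 53, 77, 43, 81, 38, 62, 28, 57, 52]
t=6: [61, 82, 68, 60, 54, 64, 57, 50, 30, 30, 28, 21, 17, 45, 52, 73, 57, 47, 56]
t=7: [41, 65, 50, 61, 61, 49, 50, 53, 50, 63, 53, 42, 26, 28, 12, 35, 17, 43, 42]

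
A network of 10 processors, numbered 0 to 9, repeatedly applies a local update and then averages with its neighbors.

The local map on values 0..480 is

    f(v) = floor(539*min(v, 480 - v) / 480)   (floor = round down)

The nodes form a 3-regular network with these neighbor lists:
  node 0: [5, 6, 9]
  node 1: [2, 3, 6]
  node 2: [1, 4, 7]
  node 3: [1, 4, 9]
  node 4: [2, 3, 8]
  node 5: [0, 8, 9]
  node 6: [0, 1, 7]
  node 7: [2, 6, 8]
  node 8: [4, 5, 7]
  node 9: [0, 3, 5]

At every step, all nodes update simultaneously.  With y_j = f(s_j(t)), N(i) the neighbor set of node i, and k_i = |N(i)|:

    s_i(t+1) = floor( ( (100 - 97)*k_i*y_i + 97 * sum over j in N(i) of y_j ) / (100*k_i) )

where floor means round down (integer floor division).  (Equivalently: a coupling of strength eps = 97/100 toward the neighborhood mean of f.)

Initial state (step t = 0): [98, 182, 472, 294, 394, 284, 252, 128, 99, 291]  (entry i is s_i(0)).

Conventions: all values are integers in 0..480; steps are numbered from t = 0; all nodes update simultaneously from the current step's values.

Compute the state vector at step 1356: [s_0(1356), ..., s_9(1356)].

Simulating step by step:
t=0: [98, 182, 472, 294, 394, 284, 252, 128, 99, 291]
t=1: [225, 158, 143, 171, 108, 146, 155, 125, 151, 180]
t=2: [181, 175, 146, 167, 172, 206, 189, 166, 142, 202]
t=3: [222, 187, 190, 204, 170, 197, 195, 178, 202, 207]
t=4: [224, 219, 199, 210, 221, 235, 218, 218, 204, 232]
t=5: [255, 234, 244, 250, 229, 247, 246, 232, 250, 249]
t=6: [260, 261, 259, 259, 260, 256, 258, 261, 259, 257]
t=7: [249, 248, 245, 247, 247, 248, 245, 248, 247, 248]
t=8: [260, 262, 260, 260, 261, 260, 259, 262, 260, 260]
t=9: [247, 247, 244, 245, 246, 247, 245, 247, 245, 247]
t=10: [261, 263, 261, 261, 263, 261, 261, 263, 261, 261]
t=11: [245, 244, 243, 243, 244, 245, 243, 244, 243, 245]
t=12: [263, 265, 265, 264, 265, 263, 264, 265, 264, 263]
t=13: [242, 241, 241, 241, 241, 242, 241, 241, 241, 242]
t=14: [267, 268, 268, 267, 268, 267, 267, 268, 267, 267]
t=15: [239, 238, 238, 238, 238, 239, 238, 238, 238, 239]
t=16: [267, 267, 267, 267, 267, 267, 267, 267, 267, 267]
t=17: [239, 239, 239, 239, 239, 239, 239, 239, 239, 239]
t=18: [268, 268, 268, 268, 268, 268, 268, 268, 268, 268]
t=19: [238, 238, 238, 238, 238, 238, 238, 238, 238, 238]
t=20: [267, 267, 267, 267, 267, 267, 267, 267, 267, 267]

Answer: [267, 267, 267, 267, 267, 267, 267, 267, 267, 267]
Key observation: The state at step 16, [267, 267, 267, 267, 267, 267, 267, 267, 267, 267], reappears at step 20: the system is in a cycle of period 4 from step 16 on.  Therefore the state at step 1356 equals the state at step 16 + ((1356 - 16) mod 4) = 16, which is [267, 267, 267, 267, 267, 267, 267, 267, 267, 267].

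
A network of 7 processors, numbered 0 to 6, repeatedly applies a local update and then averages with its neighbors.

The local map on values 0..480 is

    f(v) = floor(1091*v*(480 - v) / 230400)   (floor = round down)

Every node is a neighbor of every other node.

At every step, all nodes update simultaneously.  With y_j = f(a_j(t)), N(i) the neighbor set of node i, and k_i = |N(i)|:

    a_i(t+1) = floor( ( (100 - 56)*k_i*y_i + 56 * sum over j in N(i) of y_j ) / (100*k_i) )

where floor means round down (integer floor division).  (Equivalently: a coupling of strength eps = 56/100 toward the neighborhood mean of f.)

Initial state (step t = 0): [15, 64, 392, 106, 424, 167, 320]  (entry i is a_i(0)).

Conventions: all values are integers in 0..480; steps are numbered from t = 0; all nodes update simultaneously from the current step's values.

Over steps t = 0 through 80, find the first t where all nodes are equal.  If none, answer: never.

Answer: 3
Key observation: Synchronization is absorbing here: once all nodes are equal they stay equal, and step 3 is the first all-equal step.

Derivation:
t=0: [15, 64, 392, 106, 424, 167, 320]  (not all equal)
t=1: [115, 147, 160, 168, 142, 189, 187]  (not all equal)
t=2: [224, 235, 239, 241, 234, 245, 245]  (not all equal)
t=3: [271, 271, 271, 271, 271, 271, 271]  (all equal)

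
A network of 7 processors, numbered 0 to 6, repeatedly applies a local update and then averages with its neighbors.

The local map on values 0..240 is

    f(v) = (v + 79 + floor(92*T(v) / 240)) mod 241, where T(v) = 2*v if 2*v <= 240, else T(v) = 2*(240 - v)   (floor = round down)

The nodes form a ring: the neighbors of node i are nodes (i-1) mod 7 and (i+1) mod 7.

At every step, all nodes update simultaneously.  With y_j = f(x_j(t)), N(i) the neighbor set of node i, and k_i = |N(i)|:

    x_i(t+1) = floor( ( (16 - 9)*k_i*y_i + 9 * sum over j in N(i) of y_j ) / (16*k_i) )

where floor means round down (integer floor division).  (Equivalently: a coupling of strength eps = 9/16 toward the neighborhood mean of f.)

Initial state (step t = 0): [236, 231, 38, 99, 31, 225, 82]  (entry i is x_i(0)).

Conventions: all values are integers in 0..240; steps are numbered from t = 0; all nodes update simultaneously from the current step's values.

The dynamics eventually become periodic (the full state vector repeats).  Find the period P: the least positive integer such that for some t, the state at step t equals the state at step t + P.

Simulating step by step:
t=0: [236, 231, 38, 99, 31, 225, 82]
t=1: [117, 95, 88, 83, 82, 132, 140]
t=2: [35, 80, 167, 226, 175, 100, 50]
t=3: [170, 152, 108, 66, 51, 70, 116]
t=4: [54, 49, 83, 140, 185, 147, 92]
t=5: [122, 184, 160, 105, 59, 42, 64]
t=6: [93, 58, 50, 78, 129, 172, 141]
t=7: [66, 126, 184, 156, 100, 56, 41]
t=8: [142, 95, 58, 47, 72, 123, 170]
t=9: [42, 68, 126, 179, 149, 96, 56]
t=10: [172, 144, 96, 57, 44, 68, 122]
t=11: [56, 43, 68, 124, 174, 145, 95]
t=12: [122, 173, 144, 95, 56, 42, 67]
t=13: [94, 56, 42, 67, 121, 172, 143]
t=14: [67, 121, 172, 143, 94, 56, 42]
t=15: [143, 94, 56, 42, 67, 121, 172]
t=16: [42, 67, 121, 172, 143, 94, 56]
t=17: [172, 143, 94, 56, 42, 67, 121]
t=18: [56, 42, 67, 121, 172, 143, 94]
t=19: [121, 172, 143, 94, 56, 42, 67]
t=20: [94, 56, 42, 67, 121, 172, 143]

Answer: 7
Key observation: The state at step 13, [94, 56, 42, 67, 121, 172, 143], reappears at step 20 — and no state repeats earlier — so the cycle the system enters has period 7.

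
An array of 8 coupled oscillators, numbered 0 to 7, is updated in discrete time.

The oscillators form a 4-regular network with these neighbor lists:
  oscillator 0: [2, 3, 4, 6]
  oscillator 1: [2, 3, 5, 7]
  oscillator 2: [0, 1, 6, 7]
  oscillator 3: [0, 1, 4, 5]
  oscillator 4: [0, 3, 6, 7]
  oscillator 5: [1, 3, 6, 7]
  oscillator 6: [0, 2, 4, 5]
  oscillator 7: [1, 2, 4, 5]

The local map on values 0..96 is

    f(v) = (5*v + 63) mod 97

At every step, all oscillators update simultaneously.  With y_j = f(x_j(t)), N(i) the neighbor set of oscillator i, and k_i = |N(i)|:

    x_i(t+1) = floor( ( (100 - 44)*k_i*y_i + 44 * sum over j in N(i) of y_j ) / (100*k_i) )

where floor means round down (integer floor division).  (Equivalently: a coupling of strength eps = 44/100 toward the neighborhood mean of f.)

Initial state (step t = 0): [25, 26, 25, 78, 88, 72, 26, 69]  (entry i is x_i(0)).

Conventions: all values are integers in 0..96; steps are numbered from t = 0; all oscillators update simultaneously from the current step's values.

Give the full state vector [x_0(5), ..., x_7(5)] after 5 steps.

Simulating step by step:
t=0: [25, 26, 25, 78, 88, 72, 26, 69]
t=1: [80, 76, 84, 62, 40, 50, 79, 37]
t=2: [76, 58, 81, 70, 69, 41, 67, 56]
t=3: [45, 60, 64, 37, 26, 57, 30, 55]
t=4: [81, 67, 77, 65, 77, 53, 47, 61]
t=5: [58, 24, 52, 20, 51, 31, 29, 61]

Answer: [58, 24, 52, 20, 51, 31, 29, 61]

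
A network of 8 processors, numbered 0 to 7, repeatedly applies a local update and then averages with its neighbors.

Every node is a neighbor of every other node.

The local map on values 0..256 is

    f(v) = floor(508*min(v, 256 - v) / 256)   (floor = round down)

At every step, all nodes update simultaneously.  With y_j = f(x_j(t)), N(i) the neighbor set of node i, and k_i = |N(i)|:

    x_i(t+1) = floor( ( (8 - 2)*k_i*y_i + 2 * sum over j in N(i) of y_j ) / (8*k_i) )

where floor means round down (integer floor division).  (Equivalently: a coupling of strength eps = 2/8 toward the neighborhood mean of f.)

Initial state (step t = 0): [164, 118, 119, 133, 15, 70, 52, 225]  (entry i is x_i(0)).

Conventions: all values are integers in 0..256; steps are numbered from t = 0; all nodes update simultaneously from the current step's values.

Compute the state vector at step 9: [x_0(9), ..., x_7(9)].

Answer: [157, 141, 125, 184, 205, 123, 85, 223]

Derivation:
t=0: [164, 118, 119, 133, 15, 70, 52, 225]
t=1: [173, 210, 212, 218, 64, 142, 117, 87]
t=2: [159, 106, 104, 95, 132, 203, 207, 164]
t=3: [188, 200, 198, 185, 226, 125, 120, 180]
t=4: [138, 121, 124, 142, 84, 219, 212, 149]
t=5: [220, 224, 228, 214, 171, 105, 115, 204]
t=6: [85, 79, 74, 94, 154, 183, 197, 108]
t=7: [167, 159, 151, 180, 191, 150, 131, 200]
t=8: [176, 187, 199, 157, 142, 200, 227, 130]
t=9: [157, 141, 125, 184, 205, 123, 85, 223]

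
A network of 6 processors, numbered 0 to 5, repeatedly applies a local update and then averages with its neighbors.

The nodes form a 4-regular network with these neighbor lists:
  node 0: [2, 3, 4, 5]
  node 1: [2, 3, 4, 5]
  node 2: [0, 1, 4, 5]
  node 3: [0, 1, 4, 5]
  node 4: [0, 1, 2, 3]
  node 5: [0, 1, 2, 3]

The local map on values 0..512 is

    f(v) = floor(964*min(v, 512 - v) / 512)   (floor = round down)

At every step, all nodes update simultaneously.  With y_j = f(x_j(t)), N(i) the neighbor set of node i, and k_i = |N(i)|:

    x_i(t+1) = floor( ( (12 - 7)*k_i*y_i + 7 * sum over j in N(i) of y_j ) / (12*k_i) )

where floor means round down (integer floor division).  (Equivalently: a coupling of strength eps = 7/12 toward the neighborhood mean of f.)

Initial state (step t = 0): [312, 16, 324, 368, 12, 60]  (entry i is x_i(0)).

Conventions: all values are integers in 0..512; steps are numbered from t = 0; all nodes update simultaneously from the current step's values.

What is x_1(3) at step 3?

Simulating step by step:
t=0: [312, 16, 324, 368, 12, 60]
t=1: [267, 123, 225, 191, 159, 196]
t=2: [403, 307, 374, 347, 339, 368]
t=3: [255, 330, 280, 302, 304, 281]

Answer: x_1(3) = 330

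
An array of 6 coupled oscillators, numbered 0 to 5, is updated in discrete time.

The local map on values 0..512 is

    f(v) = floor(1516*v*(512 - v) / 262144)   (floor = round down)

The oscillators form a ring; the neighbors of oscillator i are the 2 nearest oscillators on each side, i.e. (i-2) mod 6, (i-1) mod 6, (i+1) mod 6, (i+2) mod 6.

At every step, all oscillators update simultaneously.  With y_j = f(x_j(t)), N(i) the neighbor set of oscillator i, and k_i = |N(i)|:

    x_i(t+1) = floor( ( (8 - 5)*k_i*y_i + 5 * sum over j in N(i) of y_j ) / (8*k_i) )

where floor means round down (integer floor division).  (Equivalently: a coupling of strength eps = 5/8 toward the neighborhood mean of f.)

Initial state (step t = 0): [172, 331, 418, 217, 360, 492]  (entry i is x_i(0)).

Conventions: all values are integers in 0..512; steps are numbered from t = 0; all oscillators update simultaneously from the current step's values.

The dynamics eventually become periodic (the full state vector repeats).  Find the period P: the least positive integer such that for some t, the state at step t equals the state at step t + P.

Simulating step by step:
t=0: [172, 331, 418, 217, 360, 492]
t=1: [274, 284, 299, 286, 273, 235]
t=2: [374, 373, 372, 373, 374, 375]
t=3: [298, 298, 299, 298, 298, 297]
t=4: [368, 368, 368, 368, 368, 368]
t=5: [306, 306, 306, 306, 306, 306]
t=6: [364, 364, 364, 364, 364, 364]
t=7: [311, 311, 311, 311, 311, 311]
t=8: [361, 361, 361, 361, 361, 361]
t=9: [315, 315, 315, 315, 315, 315]
t=10: [358, 358, 358, 358, 358, 358]
t=11: [318, 318, 318, 318, 318, 318]
t=12: [356, 356, 356, 356, 356, 356]
t=13: [321, 321, 321, 321, 321, 321]
t=14: [354, 354, 354, 354, 354, 354]
t=15: [323, 323, 323, 323, 323, 323]
t=16: [353, 353, 353, 353, 353, 353]
t=17: [324, 324, 324, 324, 324, 324]
t=18: [352, 352, 352, 352, 352, 352]
t=19: [325, 325, 325, 325, 325, 325]
t=20: [351, 351, 351, 351, 351, 351]
t=21: [326, 326, 326, 326, 326, 326]
t=22: [350, 350, 350, 350, 350, 350]
t=23: [327, 327, 327, 327, 327, 327]
t=24: [349, 349, 349, 349, 349, 349]
t=25: [328, 328, 328, 328, 328, 328]
t=26: [349, 349, 349, 349, 349, 349]

Answer: 2
Key observation: The state at step 24, [349, 349, 349, 349, 349, 349], reappears at step 26 — and no state repeats earlier — so the cycle the system enters has period 2.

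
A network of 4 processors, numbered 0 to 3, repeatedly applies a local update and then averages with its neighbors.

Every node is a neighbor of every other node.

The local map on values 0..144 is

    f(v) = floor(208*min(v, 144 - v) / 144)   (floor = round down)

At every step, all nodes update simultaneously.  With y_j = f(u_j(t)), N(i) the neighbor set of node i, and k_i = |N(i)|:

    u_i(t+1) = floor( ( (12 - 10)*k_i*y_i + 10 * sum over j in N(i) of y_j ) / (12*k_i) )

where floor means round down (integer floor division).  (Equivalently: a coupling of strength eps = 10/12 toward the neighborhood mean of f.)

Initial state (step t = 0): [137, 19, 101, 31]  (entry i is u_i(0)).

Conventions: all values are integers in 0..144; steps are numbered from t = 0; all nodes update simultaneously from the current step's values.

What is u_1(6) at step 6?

Answer: u_1(6) = 86

Derivation:
t=0: [137, 19, 101, 31]
t=1: [38, 36, 32, 34]
t=2: [49, 50, 50, 50]
t=3: [71, 71, 71, 71]
t=4: [102, 102, 102, 102]
t=5: [60, 60, 60, 60]
t=6: [86, 86, 86, 86]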